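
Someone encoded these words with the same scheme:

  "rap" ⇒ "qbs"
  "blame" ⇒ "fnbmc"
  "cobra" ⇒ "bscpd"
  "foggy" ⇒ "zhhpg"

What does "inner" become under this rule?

sfooj

Read the word backwards and shift each letter +1.
For inner: reverse → renni; then shift: r+1=s, e+1=f, n+1=o, n+1=o, i+1=j.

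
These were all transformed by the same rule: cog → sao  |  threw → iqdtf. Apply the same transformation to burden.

The output letters match the input read backwards, each shifted +12: cog reversed is goc. The word is reversed, then every letter is shifted forward by 12.
On burden: reverse → nedrub; then shift: n+12=z, e+12=q, d+12=p, r+12=d, u+12=g, b+12=n.

zqpdgn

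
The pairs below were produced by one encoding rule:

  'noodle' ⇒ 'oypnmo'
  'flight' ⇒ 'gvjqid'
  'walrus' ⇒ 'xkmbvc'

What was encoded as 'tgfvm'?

It's a Vigenère-style cipher with numeric key [1,10]: position i shifts by key[i mod 2].
Reversing it on tgfvm: t−1=s, g−10=w, f−1=e, v−10=l, m−1=l.

swell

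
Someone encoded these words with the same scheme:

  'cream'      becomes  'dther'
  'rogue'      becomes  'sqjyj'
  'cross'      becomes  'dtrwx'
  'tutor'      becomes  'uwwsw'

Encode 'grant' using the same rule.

In cream: c→d is +1, r→t is +2, e→h is +3, a→e is +4 — the shift increases by 1 each position. The shift increases by 1 at each position, starting from +1: 1, 2, 3, ….
For grant: g+1=h, r+2=t, a+3=d, n+4=r, t+5=y.

htdry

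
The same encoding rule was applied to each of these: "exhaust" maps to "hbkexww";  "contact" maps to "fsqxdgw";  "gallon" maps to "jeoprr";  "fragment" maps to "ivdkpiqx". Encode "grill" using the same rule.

jvlpo

Shifts by position in exhaust: pos 0: e→h (+3), pos 1: x→b (+4), pos 2: h→k (+3), pos 3: a→e (+4) — repeating every 2. It's a Vigenère-style cipher with numeric key [3,4]: position i shifts by key[i mod 2].
Applying it to grill: g+3=j, r+4=v, i+3=l, l+4=p, l+3=o.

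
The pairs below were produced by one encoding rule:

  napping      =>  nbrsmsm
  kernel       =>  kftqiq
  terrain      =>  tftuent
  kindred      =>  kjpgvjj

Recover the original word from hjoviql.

The shift increases by 1 at each position, starting from +0: 0, 1, 2, ….
Reversing it on hjoviql: h−0=h, j−1=i, o−2=m, v−3=s, i−4=e, q−5=l, l−6=f.

himself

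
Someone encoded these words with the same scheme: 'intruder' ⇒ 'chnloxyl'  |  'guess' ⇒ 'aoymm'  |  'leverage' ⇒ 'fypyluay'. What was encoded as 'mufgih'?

salmon

Compare letters: i→c is +20, n→h is +20, t→n is +20 — a constant shift. It's a constant shift of +20 (ROT20).
Undoing it on mufgih: m−20=s, u−20=a, f−20=l, g−20=m, i−20=o, h−20=n.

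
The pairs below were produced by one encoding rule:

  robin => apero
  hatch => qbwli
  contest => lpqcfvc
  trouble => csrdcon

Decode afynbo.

reveal

Shifts by position in robin: pos 0: r→a (+9), pos 1: o→p (+1), pos 2: b→e (+3), pos 3: i→r (+9), pos 4: n→o (+1) — repeating every 3. The shifts repeat in a cycle of length 3: positions 0,1,… shift by +9, +1, +3, then the pattern repeats.
Undoing it on afynbo: a−9=r, f−1=e, y−3=v, n−9=e, b−1=a, o−3=l.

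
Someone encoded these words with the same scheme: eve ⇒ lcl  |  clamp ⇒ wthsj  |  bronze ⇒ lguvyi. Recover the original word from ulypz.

The output letters match the input read backwards, each shifted +7: eve reversed is eve. The word is reversed, then every letter is shifted forward by 7.
Decoding ulypz: shift back: u−7=n, l−7=e, y−7=r, p−7=i, z−7=s → neris; then reverse → siren.

siren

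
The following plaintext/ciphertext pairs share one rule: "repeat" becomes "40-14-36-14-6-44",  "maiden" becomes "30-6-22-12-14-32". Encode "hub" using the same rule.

With a=1..z=26, the number is 2·pos + 4.
On hub: h=8→20, u=21→46, b=2→8.

20-46-8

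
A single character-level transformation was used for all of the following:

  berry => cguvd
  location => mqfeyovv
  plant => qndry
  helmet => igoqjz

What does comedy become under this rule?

In berry: b→c is +1, e→g is +2, r→u is +3, r→v is +4 — the shift increases by 1 each position. The shift increases by 1 at each position, starting from +1: 1, 2, 3, ….
For comedy: c+1=d, o+2=q, m+3=p, e+4=i, d+5=i, y+6=e.

dqpiie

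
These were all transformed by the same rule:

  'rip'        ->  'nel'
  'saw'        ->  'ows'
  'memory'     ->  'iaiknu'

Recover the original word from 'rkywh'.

vocal

Compare letters: r→n is +22, i→e is +22, p→l is +22 — a constant shift. It's a constant shift of +22 (ROT22).
Decoding rkywh: r−22=v, k−22=o, y−22=c, w−22=a, h−22=l.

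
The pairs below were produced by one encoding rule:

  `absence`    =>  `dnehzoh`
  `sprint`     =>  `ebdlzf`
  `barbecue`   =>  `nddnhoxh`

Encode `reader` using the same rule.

Two shifts are in play — +3 for a/e/i/o/u, +12 for every other letter.
For reader: r(cons)+12=d, e(vowel)+3=h, a(vowel)+3=d, d(cons)+12=p, e(vowel)+3=h, r(cons)+12=d.

dhdphd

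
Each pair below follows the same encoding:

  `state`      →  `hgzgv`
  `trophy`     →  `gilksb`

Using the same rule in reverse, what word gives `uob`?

Letters are reflected about the middle of the alphabet (position → 25−position): Atbash.
Decoding uob: u↔f, o↔l, b↔y.

fly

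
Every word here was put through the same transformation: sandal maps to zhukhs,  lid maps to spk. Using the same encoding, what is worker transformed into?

dvyrly

Every letter moves 7 places later in the alphabet, wrapping around z→a.
On worker: w+7=d, o+7=v, r+7=y, k+7=r, e+7=l, r+7=y.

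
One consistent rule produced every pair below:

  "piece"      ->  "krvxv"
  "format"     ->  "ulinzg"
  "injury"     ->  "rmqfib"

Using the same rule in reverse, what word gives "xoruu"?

cliff

p(15)→k(10) and i(8)→r(17) fit y≡25x+25 (mod 26); the inverse of 25 mod 26 is 25. Each letter's alphabet position (a=0..z=25) is mapped through 25·x+25 mod 26 — an affine cipher.
Decoding xoruu: x(23)→25·(23−25)≡2=c; o(14)→25·(14−25)≡11=l; r(17)→25·(17−25)≡8=i; u(20)→25·(20−25)≡5=f; u(20)→25·(20−25)≡5=f (all mod 26).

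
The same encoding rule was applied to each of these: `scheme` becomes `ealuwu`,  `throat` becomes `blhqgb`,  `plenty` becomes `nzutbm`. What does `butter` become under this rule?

s(18)→e(4) and c(2)→a(0) fit y≡23x+6 (mod 26); the inverse of 23 mod 26 is 17. Treating letters as 0–25, the rule is x ↦ 23x + 6 (mod 26).
For butter: b(1)→23·1+6≡3=d; u(20)→23·20+6≡24=y; t(19)→23·19+6≡1=b; t(19)→23·19+6≡1=b; e(4)→23·4+6≡20=u; r(17)→23·17+6≡7=h (all mod 26).

dybbuh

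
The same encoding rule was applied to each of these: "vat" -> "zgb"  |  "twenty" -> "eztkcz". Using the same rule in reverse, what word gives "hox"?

The output letters match the input read backwards, each shifted +6: vat reversed is tav. The word is reversed, then every letter is shifted forward by 6.
Reversing it on hox: shift back: h−6=b, o−6=i, x−6=r → bir; then reverse → rib.

rib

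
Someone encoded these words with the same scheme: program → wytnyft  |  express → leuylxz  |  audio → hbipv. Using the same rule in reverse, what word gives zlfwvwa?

A repeating key of period 3 is used — shifts +7, +7, +5 over and over.
Undoing it on zlfwvwa: z−7=s, l−7=e, f−5=a, w−7=p, v−7=o, w−5=r, a−7=t.

seaport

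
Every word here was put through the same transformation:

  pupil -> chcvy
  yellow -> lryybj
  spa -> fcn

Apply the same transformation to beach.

Every letter moves 13 places later in the alphabet, wrapping around z→a.
On beach: b+13=o, e+13=r, a+13=n, c+13=p, h+13=u.

ornpu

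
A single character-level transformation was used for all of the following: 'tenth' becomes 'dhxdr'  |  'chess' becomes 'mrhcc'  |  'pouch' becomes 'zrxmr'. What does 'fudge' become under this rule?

The rule splits by letter class: vowels +3, consonants +10.
For fudge: f(cons)+10=p, u(vowel)+3=x, d(cons)+10=n, g(cons)+10=q, e(vowel)+3=h.

pxnqh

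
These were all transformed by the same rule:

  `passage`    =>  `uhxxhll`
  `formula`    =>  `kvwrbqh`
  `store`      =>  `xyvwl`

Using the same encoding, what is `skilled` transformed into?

xppqqli

Two shifts are in play — +7 for a/e/i/o/u, +5 for every other letter.
On skilled: s(cons)+5=x, k(cons)+5=p, i(vowel)+7=p, l(cons)+5=q, l(cons)+5=q, e(vowel)+7=l, d(cons)+5=i.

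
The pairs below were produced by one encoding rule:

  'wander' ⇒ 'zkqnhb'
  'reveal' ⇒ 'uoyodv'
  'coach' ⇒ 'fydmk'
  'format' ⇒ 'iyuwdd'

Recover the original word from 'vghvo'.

swell

A repeating key of period 2 is used — shifts +3, +10 over and over.
Decoding vghvo: v−3=s, g−10=w, h−3=e, v−10=l, o−3=l.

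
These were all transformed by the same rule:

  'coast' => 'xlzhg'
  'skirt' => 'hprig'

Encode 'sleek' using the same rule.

Each pair mirrors across the alphabet (c↔x, o↔l, a↔z): positions sum to 25. This is the alphabet-reversal cipher (Atbash): a becomes z, b becomes y, etc.
Applying it to sleek: s↔h, l↔o, e↔v, e↔v, k↔p.

hovvp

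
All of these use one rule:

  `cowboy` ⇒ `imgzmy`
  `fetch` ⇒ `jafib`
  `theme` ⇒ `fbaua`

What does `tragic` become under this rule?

c(2)→i(8) and o(14)→m(12) fit y≡9x+16 (mod 26); the inverse of 9 mod 26 is 3. This is an affine cipher: with a=0,…,z=25, each position x becomes (9x+16) mod 26.
For tragic: t(19)→9·19+16≡5=f; r(17)→9·17+16≡13=n; a(0)→9·0+16≡16=q; g(6)→9·6+16≡18=s; i(8)→9·8+16≡10=k; c(2)→9·2+16≡8=i (all mod 26).

fnqski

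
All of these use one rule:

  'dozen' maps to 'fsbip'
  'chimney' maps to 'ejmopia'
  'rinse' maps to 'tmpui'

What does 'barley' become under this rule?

The rule splits by letter class: vowels +4, consonants +2.
Applying it to barley: b(cons)+2=d, a(vowel)+4=e, r(cons)+2=t, l(cons)+2=n, e(vowel)+4=i, y(cons)+2=a.

detnia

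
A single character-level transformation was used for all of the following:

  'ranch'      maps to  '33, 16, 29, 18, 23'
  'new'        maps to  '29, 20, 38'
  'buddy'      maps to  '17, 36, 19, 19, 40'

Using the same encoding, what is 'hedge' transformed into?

23, 20, 19, 22, 20

r is letter #18 and maps to 33: an offset of 15. Letters become their 1-based position plus 15 (so a→16, b→17, …).
Applying it to hedge: h=8→23, e=5→20, d=4→19, g=7→22, e=5→20.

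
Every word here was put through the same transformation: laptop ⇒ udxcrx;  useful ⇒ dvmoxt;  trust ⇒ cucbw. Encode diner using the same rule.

It's a Vigenère-style cipher with numeric key [9,3,8]: position i shifts by key[i mod 3].
Applying it to diner: d+9=m, i+3=l, n+8=v, e+9=n, r+3=u.

mlvnu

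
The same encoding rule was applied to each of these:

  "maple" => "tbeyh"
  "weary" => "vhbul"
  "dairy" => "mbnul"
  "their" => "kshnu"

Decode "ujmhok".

rodent

m(12)→t(19) and a(0)→b(1) fit y≡21x+1 (mod 26); the inverse of 21 mod 26 is 5. Each letter's alphabet position (a=0..z=25) is mapped through 21·x+1 mod 26 — an affine cipher.
Undoing it on ujmhok: u(20)→5·(20−1)≡17=r; j(9)→5·(9−1)≡14=o; m(12)→5·(12−1)≡3=d; h(7)→5·(7−1)≡4=e; o(14)→5·(14−1)≡13=n; k(10)→5·(10−1)≡19=t (all mod 26).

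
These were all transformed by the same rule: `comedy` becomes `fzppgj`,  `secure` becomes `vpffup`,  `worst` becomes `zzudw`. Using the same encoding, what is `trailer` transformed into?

Shifts by position in comedy: pos 0: c→f (+3), pos 1: o→z (+11), pos 2: m→p (+3), pos 3: e→p (+11) — repeating every 2. It's a Vigenère-style cipher with numeric key [3,11]: position i shifts by key[i mod 2].
For trailer: t+3=w, r+11=c, a+3=d, i+11=t, l+3=o, e+11=p, r+3=u.

wcdtopu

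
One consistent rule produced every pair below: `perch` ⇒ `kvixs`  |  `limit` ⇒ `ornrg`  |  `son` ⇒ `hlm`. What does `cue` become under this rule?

xfv

Letters are reflected about the middle of the alphabet (position → 25−position): Atbash.
On cue: c↔x, u↔f, e↔v.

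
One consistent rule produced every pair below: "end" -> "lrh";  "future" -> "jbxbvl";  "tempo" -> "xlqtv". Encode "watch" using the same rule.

ahxgl

The rule splits by letter class: vowels +7, consonants +4.
For watch: w(cons)+4=a, a(vowel)+7=h, t(cons)+4=x, c(cons)+4=g, h(cons)+4=l.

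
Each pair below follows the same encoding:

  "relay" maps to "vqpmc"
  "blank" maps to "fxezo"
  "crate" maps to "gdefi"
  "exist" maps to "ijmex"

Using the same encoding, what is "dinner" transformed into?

It's a Vigenère-style cipher with numeric key [4,12]: position i shifts by key[i mod 2].
For dinner: d+4=h, i+12=u, n+4=r, n+12=z, e+4=i, r+12=d.

hurzid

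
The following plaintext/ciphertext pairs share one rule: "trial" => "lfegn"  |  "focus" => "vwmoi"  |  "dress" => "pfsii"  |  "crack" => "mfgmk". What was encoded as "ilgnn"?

t(19)→l(11) and r(17)→f(5) fit y≡3x+6 (mod 26); the inverse of 3 mod 26 is 9. Treating letters as 0–25, the rule is x ↦ 3x + 6 (mod 26).
Reversing it on ilgnn: i(8)→9·(8−6)≡18=s; l(11)→9·(11−6)≡19=t; g(6)→9·(6−6)≡0=a; n(13)→9·(13−6)≡11=l; n(13)→9·(13−6)≡11=l (all mod 26).

stall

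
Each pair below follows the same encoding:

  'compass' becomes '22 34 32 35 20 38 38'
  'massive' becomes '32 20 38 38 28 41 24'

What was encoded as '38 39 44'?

sty

Letters become their 1-based position plus 19 (so a→20, b→21, …).
Reversing it on 38 39 44: 38→(38−19)÷1=19=s, 39→(39−19)÷1=20=t, 44→(44−19)÷1=25=y.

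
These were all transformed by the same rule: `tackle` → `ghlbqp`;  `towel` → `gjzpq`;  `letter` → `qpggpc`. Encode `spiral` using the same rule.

ryxchq

This is an affine cipher: with a=0,…,z=25, each position x becomes (15x+7) mod 26.
On spiral: s(18)→15·18+7≡17=r; p(15)→15·15+7≡24=y; i(8)→15·8+7≡23=x; r(17)→15·17+7≡2=c; a(0)→15·0+7≡7=h; l(11)→15·11+7≡16=q (all mod 26).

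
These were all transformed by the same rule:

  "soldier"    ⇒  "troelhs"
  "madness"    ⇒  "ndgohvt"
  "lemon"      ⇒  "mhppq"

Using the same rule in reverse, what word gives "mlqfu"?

liner

The shifts repeat in a cycle of length 3: positions 0,1,… shift by +1, +3, +3, then the pattern repeats.
Undoing it on mlqfu: m−1=l, l−3=i, q−3=n, f−1=e, u−3=r.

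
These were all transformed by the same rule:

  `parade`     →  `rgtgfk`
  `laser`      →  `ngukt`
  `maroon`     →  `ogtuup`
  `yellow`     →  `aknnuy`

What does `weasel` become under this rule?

ykgukn

The shift depends on letter class: consonant p→r is +2, but vowel a→g is +6. The rule splits by letter class: vowels +6, consonants +2.
Applying it to weasel: w(cons)+2=y, e(vowel)+6=k, a(vowel)+6=g, s(cons)+2=u, e(vowel)+6=k, l(cons)+2=n.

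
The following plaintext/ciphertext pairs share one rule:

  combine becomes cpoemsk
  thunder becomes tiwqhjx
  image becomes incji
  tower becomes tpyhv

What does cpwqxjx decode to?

counter

Each letter shifts forward by its position index (0, 1, 2, …) — the shift grows by one for each successive letter.
Decoding cpwqxjx: c−0=c, p−1=o, w−2=u, q−3=n, x−4=t, j−5=e, x−6=r.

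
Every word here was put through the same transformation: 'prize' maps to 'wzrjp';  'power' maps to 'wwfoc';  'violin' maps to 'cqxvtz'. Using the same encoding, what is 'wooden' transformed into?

The shift increases by 1 at each position, starting from +7: 7, 8, 9, ….
Applying it to wooden: w+7=d, o+8=w, o+9=x, d+10=n, e+11=p, n+12=z.

dwxnpz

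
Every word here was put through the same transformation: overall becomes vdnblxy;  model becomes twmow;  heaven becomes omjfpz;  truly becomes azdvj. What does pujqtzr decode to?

imagine

In overall: o→v is +7, v→d is +8, e→n is +9, r→b is +10 — the shift increases by 1 each position. Letter i (0-indexed) is shifted by i+7, so successive shifts are 7, 8, 9, ….
Decoding pujqtzr: p−7=i, u−8=m, j−9=a, q−10=g, t−11=i, z−12=n, r−13=e.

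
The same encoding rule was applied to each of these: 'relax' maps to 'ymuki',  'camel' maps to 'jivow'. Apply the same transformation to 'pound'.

Letter i (0-indexed) is shifted by i+7, so successive shifts are 7, 8, 9, ….
On pound: p+7=w, o+8=w, u+9=d, n+10=x, d+11=o.

wwdxo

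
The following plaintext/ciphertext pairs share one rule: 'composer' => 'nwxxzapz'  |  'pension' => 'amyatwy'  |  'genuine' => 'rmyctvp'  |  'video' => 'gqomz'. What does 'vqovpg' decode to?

Shifts by position in composer: pos 0: c→n (+11), pos 1: o→w (+8), pos 2: m→x (+11), pos 3: p→x (+8) — repeating every 2. The shifts repeat in a cycle of length 2: positions 0,1,… shift by +11, +8, then the pattern repeats.
Decoding vqovpg: v−11=k, q−8=i, o−11=d, v−8=n, p−11=e, g−8=y.

kidney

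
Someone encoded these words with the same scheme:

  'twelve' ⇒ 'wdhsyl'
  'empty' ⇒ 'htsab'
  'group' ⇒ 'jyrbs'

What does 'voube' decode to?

shrub

Shifts by position in twelve: pos 0: t→w (+3), pos 1: w→d (+7), pos 2: e→h (+3), pos 3: l→s (+7) — repeating every 2. It's a Vigenère-style cipher with numeric key [3,7]: position i shifts by key[i mod 2].
Decoding voube: v−3=s, o−7=h, u−3=r, b−7=u, e−3=b.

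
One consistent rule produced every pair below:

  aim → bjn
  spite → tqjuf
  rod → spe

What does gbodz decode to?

fancy

Compare letters: a→b is +1, i→j is +1, m→n is +1 — a constant shift. Each letter is shifted forward by 1 in the alphabet (a Caesar shift of +1).
Undoing it on gbodz: g−1=f, b−1=a, o−1=n, d−1=c, z−1=y.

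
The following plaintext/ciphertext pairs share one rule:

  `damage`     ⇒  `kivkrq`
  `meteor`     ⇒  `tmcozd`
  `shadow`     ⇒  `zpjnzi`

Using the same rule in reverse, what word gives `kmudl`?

In damage: d→k is +7, a→i is +8, m→v is +9, a→k is +10 — the shift increases by 1 each position. The shift increases by 1 at each position, starting from +7: 7, 8, 9, ….
Decoding kmudl: k−7=d, m−8=e, u−9=l, d−10=t, l−11=a.

delta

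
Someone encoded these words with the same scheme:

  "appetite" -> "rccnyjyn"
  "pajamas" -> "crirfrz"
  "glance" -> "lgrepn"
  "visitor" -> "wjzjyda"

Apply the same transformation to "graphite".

larckjyn

a(0)→r(17) and p(15)→c(2) fit y≡25x+17 (mod 26); the inverse of 25 mod 26 is 25. This is an affine cipher: with a=0,…,z=25, each position x becomes (25x+17) mod 26.
On graphite: g(6)→25·6+17≡11=l; r(17)→25·17+17≡0=a; a(0)→25·0+17≡17=r; p(15)→25·15+17≡2=c; h(7)→25·7+17≡10=k; i(8)→25·8+17≡9=j; t(19)→25·19+17≡24=y; e(4)→25·4+17≡13=n (all mod 26).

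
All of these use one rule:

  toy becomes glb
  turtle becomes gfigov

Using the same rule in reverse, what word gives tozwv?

glade

Each pair mirrors across the alphabet (t↔g, o↔l, y↔b): positions sum to 25. Letters are reflected about the middle of the alphabet (position → 25−position): Atbash.
Reversing it on tozwv: t↔g, o↔l, z↔a, w↔d, v↔e.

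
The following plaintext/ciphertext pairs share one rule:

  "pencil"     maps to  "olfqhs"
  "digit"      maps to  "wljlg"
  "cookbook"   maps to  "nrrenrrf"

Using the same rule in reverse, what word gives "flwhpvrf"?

cosmetic

The output letters match the input read backwards, each shifted +3: pencil reversed is licnep. Read the word backwards and shift each letter +3.
Undoing it on flwhpvrf: shift back: f−3=c, l−3=i, w−3=t, h−3=e, p−3=m, v−3=s, r−3=o, f−3=c → citemsoc; then reverse → cosmetic.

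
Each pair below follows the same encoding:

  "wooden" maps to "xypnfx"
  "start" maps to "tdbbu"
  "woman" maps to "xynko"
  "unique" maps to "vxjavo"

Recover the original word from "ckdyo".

bacon

The shifts repeat in a cycle of length 2: positions 0,1,… shift by +1, +10, then the pattern repeats.
Decoding ckdyo: c−1=b, k−10=a, d−1=c, y−10=o, o−1=n.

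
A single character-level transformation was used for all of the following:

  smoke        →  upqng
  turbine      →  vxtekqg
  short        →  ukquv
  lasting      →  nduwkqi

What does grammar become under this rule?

iucpodt

It's a Vigenère-style cipher with numeric key [2,3]: position i shifts by key[i mod 2].
Applying it to grammar: g+2=i, r+3=u, a+2=c, m+3=p, m+2=o, a+3=d, r+2=t.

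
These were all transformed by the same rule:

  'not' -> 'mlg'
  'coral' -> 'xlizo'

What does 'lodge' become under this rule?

olwtv

Each pair mirrors across the alphabet (n↔m, o↔l, t↔g): positions sum to 25. Each letter is replaced by its mirror in the alphabet: a↔z, b↔y, c↔x, and so on (the Atbash cipher).
On lodge: l↔o, o↔l, d↔w, g↔t, e↔v.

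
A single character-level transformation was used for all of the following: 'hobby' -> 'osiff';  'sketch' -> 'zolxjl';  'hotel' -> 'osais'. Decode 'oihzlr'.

Shifts by position in hobby: pos 0: h→o (+7), pos 1: o→s (+4), pos 2: b→i (+7), pos 3: b→f (+4) — repeating every 2. A repeating key of period 2 is used — shifts +7, +4 over and over.
Undoing it on oihzlr: o−7=h, i−4=e, h−7=a, z−4=v, l−7=e, r−4=n.

heaven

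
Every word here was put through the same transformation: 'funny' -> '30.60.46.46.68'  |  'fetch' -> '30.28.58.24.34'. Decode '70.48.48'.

zoo

With a=1..z=26, the number is 2·pos + 18.
Undoing it on 70.48.48: 70→(70−18)÷2=26=z, 48→(48−18)÷2=15=o, 48→(48−18)÷2=15=o.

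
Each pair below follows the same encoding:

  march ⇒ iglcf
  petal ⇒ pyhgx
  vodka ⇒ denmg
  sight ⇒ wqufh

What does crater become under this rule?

clghyl

m(12)→i(8) and a(0)→g(6) fit y≡11x+6 (mod 26); the inverse of 11 mod 26 is 19. Each letter's alphabet position (a=0..z=25) is mapped through 11·x+6 mod 26 — an affine cipher.
On crater: c(2)→11·2+6≡2=c; r(17)→11·17+6≡11=l; a(0)→11·0+6≡6=g; t(19)→11·19+6≡7=h; e(4)→11·4+6≡24=y; r(17)→11·17+6≡11=l (all mod 26).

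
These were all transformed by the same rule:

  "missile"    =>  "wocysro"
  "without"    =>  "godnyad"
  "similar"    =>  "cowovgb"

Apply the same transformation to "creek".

mxoku

Shifts by position in missile: pos 0: m→w (+10), pos 1: i→o (+6), pos 2: s→c (+10), pos 3: s→y (+6) — repeating every 2. A repeating key of period 2 is used — shifts +10, +6 over and over.
For creek: c+10=m, r+6=x, e+10=o, e+6=k, k+10=u.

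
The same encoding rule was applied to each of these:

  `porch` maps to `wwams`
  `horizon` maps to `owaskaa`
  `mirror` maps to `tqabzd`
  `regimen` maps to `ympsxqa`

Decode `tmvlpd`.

member

The shift increases by 1 at each position, starting from +7: 7, 8, 9, ….
Undoing it on tmvlpd: t−7=m, m−8=e, v−9=m, l−10=b, p−11=e, d−12=r.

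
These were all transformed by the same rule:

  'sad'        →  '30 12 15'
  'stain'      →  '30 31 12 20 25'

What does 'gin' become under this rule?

18 20 25

The number is (letter's place in the alphabet, a=1) + 11.
On gin: g=7→18, i=9→20, n=14→25.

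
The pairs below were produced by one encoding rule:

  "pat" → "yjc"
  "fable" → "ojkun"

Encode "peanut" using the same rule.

Compare letters: p→y is +9, a→j is +9, t→c is +9 — a constant shift. Every letter moves 9 places later in the alphabet, wrapping around z→a.
On peanut: p+9=y, e+9=n, a+9=j, n+9=w, u+9=d, t+9=c.

ynjwdc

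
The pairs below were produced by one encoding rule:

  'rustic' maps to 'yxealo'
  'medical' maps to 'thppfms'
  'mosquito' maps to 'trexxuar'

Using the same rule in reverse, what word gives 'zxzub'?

It's a Vigenère-style cipher with numeric key [7,3,12]: position i shifts by key[i mod 3].
Undoing it on zxzub: z−7=s, x−3=u, z−12=n, u−7=n, b−3=y.

sunny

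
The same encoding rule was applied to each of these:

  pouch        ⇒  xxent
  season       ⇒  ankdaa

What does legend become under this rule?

tnqpzq

The shift increases by 1 at each position, starting from +8: 8, 9, 10, ….
On legend: l+8=t, e+9=n, g+10=q, e+11=p, n+12=z, d+13=q.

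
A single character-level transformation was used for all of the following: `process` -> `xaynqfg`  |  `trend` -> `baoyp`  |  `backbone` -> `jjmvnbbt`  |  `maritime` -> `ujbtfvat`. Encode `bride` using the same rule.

In process: p→x is +8, r→a is +9, o→y is +10, c→n is +11 — the shift increases by 1 each position. Letter i (0-indexed) is shifted by i+8, so successive shifts are 8, 9, 10, ….
For bride: b+8=j, r+9=a, i+10=s, d+11=o, e+12=q.

jasoq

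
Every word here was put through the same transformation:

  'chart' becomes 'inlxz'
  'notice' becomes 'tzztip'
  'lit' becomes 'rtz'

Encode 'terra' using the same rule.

The shift depends on letter class: consonant c→i is +6, but vowel a→l is +11. Two shifts are in play — +11 for a/e/i/o/u, +6 for every other letter.
For terra: t(cons)+6=z, e(vowel)+11=p, r(cons)+6=x, r(cons)+6=x, a(vowel)+11=l.

zpxxl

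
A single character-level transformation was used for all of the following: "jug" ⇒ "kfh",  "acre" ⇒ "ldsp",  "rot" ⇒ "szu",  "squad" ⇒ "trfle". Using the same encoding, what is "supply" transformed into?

The shift depends on letter class: consonant j→k is +1, but vowel u→f is +11. Two shifts are in play — +11 for a/e/i/o/u, +1 for every other letter.
On supply: s(cons)+1=t, u(vowel)+11=f, p(cons)+1=q, p(cons)+1=q, l(cons)+1=m, y(cons)+1=z.

tfqqmz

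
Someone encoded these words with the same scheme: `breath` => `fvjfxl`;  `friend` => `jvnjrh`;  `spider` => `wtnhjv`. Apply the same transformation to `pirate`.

The shift depends on letter class: consonant b→f is +4, but vowel e→j is +5. Two shifts are in play — +5 for a/e/i/o/u, +4 for every other letter.
Applying it to pirate: p(cons)+4=t, i(vowel)+5=n, r(cons)+4=v, a(vowel)+5=f, t(cons)+4=x, e(vowel)+5=j.

tnvfxj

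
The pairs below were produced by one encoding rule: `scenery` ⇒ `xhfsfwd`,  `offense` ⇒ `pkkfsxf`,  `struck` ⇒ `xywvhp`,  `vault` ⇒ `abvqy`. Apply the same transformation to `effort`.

The shift depends on letter class: consonant s→x is +5, but vowel e→f is +1. Vowels shift forward by 1 and consonants shift forward by 5.
Applying it to effort: e(vowel)+1=f, f(cons)+5=k, f(cons)+5=k, o(vowel)+1=p, r(cons)+5=w, t(cons)+5=y.

fkkpwy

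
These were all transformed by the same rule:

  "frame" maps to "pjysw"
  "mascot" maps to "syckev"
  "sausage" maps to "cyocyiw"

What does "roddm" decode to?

f(5)→p(15) and r(17)→j(9) fit y≡19x+24 (mod 26); the inverse of 19 mod 26 is 11. This is an affine cipher: with a=0,…,z=25, each position x becomes (19x+24) mod 26.
Decoding roddm: r(17)→11·(17−24)≡1=b; o(14)→11·(14−24)≡20=u; d(3)→11·(3−24)≡3=d; d(3)→11·(3−24)≡3=d; m(12)→11·(12−24)≡24=y (all mod 26).

buddy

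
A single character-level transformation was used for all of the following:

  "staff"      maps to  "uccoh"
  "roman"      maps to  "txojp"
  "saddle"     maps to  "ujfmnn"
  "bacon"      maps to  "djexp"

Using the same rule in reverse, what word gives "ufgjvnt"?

Shifts by position in staff: pos 0: s→u (+2), pos 1: t→c (+9), pos 2: a→c (+2), pos 3: f→o (+9) — repeating every 2. The shifts repeat in a cycle of length 2: positions 0,1,… shift by +2, +9, then the pattern repeats.
Decoding ufgjvnt: u−2=s, f−9=w, g−2=e, j−9=a, v−2=t, n−9=e, t−2=r.

sweater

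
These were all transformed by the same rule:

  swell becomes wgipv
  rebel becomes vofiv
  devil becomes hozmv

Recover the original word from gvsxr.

Shifts by position in swell: pos 0: s→w (+4), pos 1: w→g (+10), pos 2: e→i (+4), pos 3: l→p (+4), pos 4: l→v (+10) — repeating every 3. It's a Vigenère-style cipher with numeric key [4,10,4]: position i shifts by key[i mod 3].
Decoding gvsxr: g−4=c, v−10=l, s−4=o, x−4=t, r−10=h.

cloth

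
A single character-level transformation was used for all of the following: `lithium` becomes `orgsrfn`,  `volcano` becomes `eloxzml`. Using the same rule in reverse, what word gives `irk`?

This is the alphabet-reversal cipher (Atbash): a becomes z, b becomes y, etc.
Undoing it on irk: i↔r, r↔i, k↔p.

rip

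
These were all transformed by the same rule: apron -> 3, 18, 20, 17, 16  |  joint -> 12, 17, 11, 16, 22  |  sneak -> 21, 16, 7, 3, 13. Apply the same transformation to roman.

20, 17, 15, 3, 16

Letters become their 1-based position plus 2 (so a→3, b→4, …).
On roman: r=18→20, o=15→17, m=13→15, a=1→3, n=14→16.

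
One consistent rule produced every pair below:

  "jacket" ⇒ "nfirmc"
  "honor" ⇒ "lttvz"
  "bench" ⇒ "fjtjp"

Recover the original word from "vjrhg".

relay

The shift increases by 1 at each position, starting from +4: 4, 5, 6, ….
Reversing it on vjrhg: v−4=r, j−5=e, r−6=l, h−7=a, g−8=y.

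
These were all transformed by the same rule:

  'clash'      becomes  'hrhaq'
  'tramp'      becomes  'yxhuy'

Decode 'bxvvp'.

Each letter shifts forward by (position + 5), i.e. 5, 6, 7, … — the shift grows by one for each successive letter.
Undoing it on bxvvp: b−5=w, x−6=r, v−7=o, v−8=n, p−9=g.

wrong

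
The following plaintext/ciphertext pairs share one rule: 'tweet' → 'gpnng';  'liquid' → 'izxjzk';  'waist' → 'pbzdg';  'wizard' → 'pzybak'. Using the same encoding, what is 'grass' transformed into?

Treating letters as 0–25, the rule is x ↦ 3x + 1 (mod 26).
Applying it to grass: g(6)→3·6+1≡19=t; r(17)→3·17+1≡0=a; a(0)→3·0+1≡1=b; s(18)→3·18+1≡3=d; s(18)→3·18+1≡3=d (all mod 26).

tabdd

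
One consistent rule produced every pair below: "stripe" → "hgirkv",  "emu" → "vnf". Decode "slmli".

Each pair mirrors across the alphabet (s↔h, t↔g, r↔i): positions sum to 25. This is the alphabet-reversal cipher (Atbash): a becomes z, b becomes y, etc.
Decoding slmli: s↔h, l↔o, m↔n, l↔o, i↔r.

honor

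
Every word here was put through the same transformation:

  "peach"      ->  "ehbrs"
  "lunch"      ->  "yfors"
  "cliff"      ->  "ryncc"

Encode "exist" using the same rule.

This is an affine cipher: with a=0,…,z=25, each position x becomes (21x+1) mod 26.
Applying it to exist: e(4)→21·4+1≡7=h; x(23)→21·23+1≡16=q; i(8)→21·8+1≡13=n; s(18)→21·18+1≡15=p; t(19)→21·19+1≡10=k (all mod 26).

hqnpk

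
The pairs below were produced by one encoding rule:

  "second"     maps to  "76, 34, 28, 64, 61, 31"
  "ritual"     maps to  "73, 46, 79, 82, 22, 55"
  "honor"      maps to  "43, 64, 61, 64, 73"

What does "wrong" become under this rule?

88, 73, 64, 61, 40

Each letter becomes 3×(its alphabet position, a=1..z=26) + 19.
For wrong: w=23→88, r=18→73, o=15→64, n=14→61, g=7→40.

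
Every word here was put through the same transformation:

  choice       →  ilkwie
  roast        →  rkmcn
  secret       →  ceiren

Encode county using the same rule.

Each letter's alphabet position (a=0..z=25) is mapped through 11·x+12 mod 26 — an affine cipher.
Applying it to county: c(2)→11·2+12≡8=i; o(14)→11·14+12≡10=k; u(20)→11·20+12≡24=y; n(13)→11·13+12≡25=z; t(19)→11·19+12≡13=n; y(24)→11·24+12≡16=q (all mod 26).

ikyznq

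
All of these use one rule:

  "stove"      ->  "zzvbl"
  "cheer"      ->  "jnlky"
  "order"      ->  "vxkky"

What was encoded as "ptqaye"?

injury

Shifts by position in stove: pos 0: s→z (+7), pos 1: t→z (+6), pos 2: o→v (+7), pos 3: v→b (+6) — repeating every 2. The shifts repeat in a cycle of length 2: positions 0,1,… shift by +7, +6, then the pattern repeats.
Reversing it on ptqaye: p−7=i, t−6=n, q−7=j, a−6=u, y−7=r, e−6=y.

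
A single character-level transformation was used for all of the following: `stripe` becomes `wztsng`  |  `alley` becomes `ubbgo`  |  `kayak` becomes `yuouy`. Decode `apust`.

s(18)→w(22) and t(19)→z(25) fit y≡3x+20 (mod 26); the inverse of 3 mod 26 is 9. Each letter's alphabet position (a=0..z=25) is mapped through 3·x+20 mod 26 — an affine cipher.
Undoing it on apust: a(0)→9·(0−20)≡2=c; p(15)→9·(15−20)≡7=h; u(20)→9·(20−20)≡0=a; s(18)→9·(18−20)≡8=i; t(19)→9·(19−20)≡17=r (all mod 26).

chair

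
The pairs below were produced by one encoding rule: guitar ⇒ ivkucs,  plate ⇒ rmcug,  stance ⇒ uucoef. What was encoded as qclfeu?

object

Shifts by position in guitar: pos 0: g→i (+2), pos 1: u→v (+1), pos 2: i→k (+2), pos 3: t→u (+1) — repeating every 2. A repeating key of period 2 is used — shifts +2, +1 over and over.
Reversing it on qclfeu: q−2=o, c−1=b, l−2=j, f−1=e, e−2=c, u−1=t.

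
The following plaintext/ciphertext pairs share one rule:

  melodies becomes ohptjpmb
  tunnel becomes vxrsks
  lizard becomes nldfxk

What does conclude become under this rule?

Each letter shifts forward by (position + 2), i.e. 2, 3, 4, … — the shift grows by one for each successive letter.
For conclude: c+2=e, o+3=r, n+4=r, c+5=h, l+6=r, u+7=b, d+8=l, e+9=n.

errhrbln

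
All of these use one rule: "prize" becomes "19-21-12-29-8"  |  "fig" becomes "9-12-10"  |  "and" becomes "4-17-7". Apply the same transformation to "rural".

21-24-21-4-15

p is letter #16 and maps to 19: an offset of 3. Each letter is replaced by its alphabet position (a=1..z=26) + 3.
Applying it to rural: r=18→21, u=21→24, r=18→21, a=1→4, l=12→15.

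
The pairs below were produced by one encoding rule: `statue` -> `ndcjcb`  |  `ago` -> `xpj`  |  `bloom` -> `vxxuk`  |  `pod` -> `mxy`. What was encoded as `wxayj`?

The output letters match the input read backwards, each shifted +9: statue reversed is eutats. Read the word backwards and shift each letter +9.
Undoing it on wxayj: shift back: w−9=n, x−9=o, a−9=r, y−9=p, j−9=a → norpa; then reverse → apron.

apron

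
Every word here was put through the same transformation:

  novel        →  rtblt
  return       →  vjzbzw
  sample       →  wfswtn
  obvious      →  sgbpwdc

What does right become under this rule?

In novel: n→r is +4, o→t is +5, v→b is +6, e→l is +7 — the shift increases by 1 each position. Each letter shifts forward by (position + 4), i.e. 4, 5, 6, … — the shift grows by one for each successive letter.
On right: r+4=v, i+5=n, g+6=m, h+7=o, t+8=b.

vnmob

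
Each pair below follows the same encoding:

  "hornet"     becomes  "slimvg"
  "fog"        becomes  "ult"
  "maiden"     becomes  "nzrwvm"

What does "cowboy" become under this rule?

xldylb

Each pair mirrors across the alphabet (h↔s, o↔l, r↔i): positions sum to 25. Each letter is replaced by its mirror in the alphabet: a↔z, b↔y, c↔x, and so on (the Atbash cipher).
On cowboy: c↔x, o↔l, w↔d, b↔y, o↔l, y↔b.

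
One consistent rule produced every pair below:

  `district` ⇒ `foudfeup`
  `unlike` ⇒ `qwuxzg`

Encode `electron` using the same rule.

Two steps: reverse the string, then apply a Caesar shift of +12.
For electron: reverse → nortcele; then shift: n+12=z, o+12=a, r+12=d, t+12=f, c+12=o, e+12=q, l+12=x, e+12=q.

zadfoqxq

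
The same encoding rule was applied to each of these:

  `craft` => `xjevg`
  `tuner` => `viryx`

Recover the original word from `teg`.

The output letters match the input read backwards, each shifted +4: craft reversed is tfarc. The word is reversed, then every letter is shifted forward by 4.
Reversing it on teg: shift back: t−4=p, e−4=a, g−4=c → pac; then reverse → cap.

cap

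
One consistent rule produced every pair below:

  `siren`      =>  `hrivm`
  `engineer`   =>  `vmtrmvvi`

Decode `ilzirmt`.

roaring

Each pair mirrors across the alphabet (s↔h, i↔r, r↔i): positions sum to 25. Each letter is replaced by its mirror in the alphabet: a↔z, b↔y, c↔x, and so on (the Atbash cipher).
Decoding ilzirmt: i↔r, l↔o, z↔a, i↔r, r↔i, m↔n, t↔g.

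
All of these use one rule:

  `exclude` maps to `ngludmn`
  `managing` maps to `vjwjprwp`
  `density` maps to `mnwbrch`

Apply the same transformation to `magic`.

Compare letters: e→n is +9, x→g is +9, c→l is +9 — a constant shift. This is a Caesar cipher with shift 9.
For magic: m+9=v, a+9=j, g+9=p, i+9=r, c+9=l.

vjprl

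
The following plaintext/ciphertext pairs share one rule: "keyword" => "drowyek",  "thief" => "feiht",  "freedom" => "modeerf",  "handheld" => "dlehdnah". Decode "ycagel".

The output letters match the input read backwards: keyword reversed is drowyek. The word is simply reversed.
Decoding ycagel: then reverse → legacy.

legacy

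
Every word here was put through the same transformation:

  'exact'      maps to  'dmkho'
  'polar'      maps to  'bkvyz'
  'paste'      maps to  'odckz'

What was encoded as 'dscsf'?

The output letters match the input read backwards, each shifted +10: exact reversed is tcaxe. Two steps: reverse the string, then apply a Caesar shift of +10.
Undoing it on dscsf: shift back: d−10=t, s−10=i, c−10=s, s−10=i, f−10=v → tisiv; then reverse → visit.

visit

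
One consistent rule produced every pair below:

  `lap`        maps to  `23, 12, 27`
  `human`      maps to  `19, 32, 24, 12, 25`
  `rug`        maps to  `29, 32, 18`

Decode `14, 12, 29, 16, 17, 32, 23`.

careful

l is letter #12 and maps to 23: an offset of 11. Each letter is replaced by its alphabet position (a=1..z=26) + 11.
Decoding 14, 12, 29, 16, 17, 32, 23: 14→(14−11)÷1=3=c, 12→(12−11)÷1=1=a, 29→(29−11)÷1=18=r, 16→(16−11)÷1=5=e, 17→(17−11)÷1=6=f, 32→(32−11)÷1=21=u, 23→(23−11)÷1=12=l.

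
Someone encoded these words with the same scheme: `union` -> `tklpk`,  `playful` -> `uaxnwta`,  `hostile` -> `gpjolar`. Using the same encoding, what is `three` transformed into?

u(20)→t(19) and n(13)→k(10) fit y≡5x+23 (mod 26); the inverse of 5 mod 26 is 21. Treating letters as 0–25, the rule is x ↦ 5x + 23 (mod 26).
On three: t(19)→5·19+23≡14=o; h(7)→5·7+23≡6=g; r(17)→5·17+23≡4=e; e(4)→5·4+23≡17=r; e(4)→5·4+23≡17=r (all mod 26).

ogerr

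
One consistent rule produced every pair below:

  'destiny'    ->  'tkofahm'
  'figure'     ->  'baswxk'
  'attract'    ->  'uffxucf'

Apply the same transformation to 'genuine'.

Each letter's alphabet position (a=0..z=25) is mapped through 17·x+20 mod 26 — an affine cipher.
On genuine: g(6)→17·6+20≡18=s; e(4)→17·4+20≡10=k; n(13)→17·13+20≡7=h; u(20)→17·20+20≡22=w; i(8)→17·8+20≡0=a; n(13)→17·13+20≡7=h; e(4)→17·4+20≡10=k (all mod 26).

skhwahk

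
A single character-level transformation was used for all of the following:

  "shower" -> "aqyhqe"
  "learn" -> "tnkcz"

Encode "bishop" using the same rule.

jrcsac

In shower: s→a is +8, h→q is +9, o→y is +10, w→h is +11 — the shift increases by 1 each position. The shift increases by 1 at each position, starting from +8: 8, 9, 10, ….
Applying it to bishop: b+8=j, i+9=r, s+10=c, h+11=s, o+12=a, p+13=c.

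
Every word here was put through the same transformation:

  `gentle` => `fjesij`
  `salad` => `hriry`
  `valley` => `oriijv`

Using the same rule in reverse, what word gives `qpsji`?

hotel

g(6)→f(5) and e(4)→j(9) fit y≡11x+17 (mod 26); the inverse of 11 mod 26 is 19. Each letter's alphabet position (a=0..z=25) is mapped through 11·x+17 mod 26 — an affine cipher.
Reversing it on qpsji: q(16)→19·(16−17)≡7=h; p(15)→19·(15−17)≡14=o; s(18)→19·(18−17)≡19=t; j(9)→19·(9−17)≡4=e; i(8)→19·(8−17)≡11=l (all mod 26).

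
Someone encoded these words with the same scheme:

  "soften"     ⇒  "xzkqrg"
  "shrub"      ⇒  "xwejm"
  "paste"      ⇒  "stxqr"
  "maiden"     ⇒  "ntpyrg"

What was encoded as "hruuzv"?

s(18)→x(23) and o(14)→z(25) fit y≡19x+19 (mod 26); the inverse of 19 mod 26 is 11. Each letter's alphabet position (a=0..z=25) is mapped through 19·x+19 mod 26 — an affine cipher.
Undoing it on hruuzv: h(7)→11·(7−19)≡24=y; r(17)→11·(17−19)≡4=e; u(20)→11·(20−19)≡11=l; u(20)→11·(20−19)≡11=l; z(25)→11·(25−19)≡14=o; v(21)→11·(21−19)≡22=w (all mod 26).

yellow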